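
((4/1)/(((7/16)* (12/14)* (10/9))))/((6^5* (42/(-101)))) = -0.00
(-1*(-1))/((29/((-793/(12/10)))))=-3965/174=-22.79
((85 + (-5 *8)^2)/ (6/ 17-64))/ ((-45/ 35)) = 200515/ 9738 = 20.59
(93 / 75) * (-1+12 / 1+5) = 496 / 25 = 19.84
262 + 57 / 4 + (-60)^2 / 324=10345 / 36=287.36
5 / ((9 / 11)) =55 / 9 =6.11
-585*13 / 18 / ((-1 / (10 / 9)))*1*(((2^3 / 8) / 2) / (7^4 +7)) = 4225 / 43344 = 0.10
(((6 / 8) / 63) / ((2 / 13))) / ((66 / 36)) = 13 / 308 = 0.04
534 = 534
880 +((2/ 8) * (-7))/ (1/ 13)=3429/ 4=857.25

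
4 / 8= 1 / 2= 0.50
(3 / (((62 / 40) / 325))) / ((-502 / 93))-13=-32513 / 251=-129.53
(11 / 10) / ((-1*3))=-11 / 30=-0.37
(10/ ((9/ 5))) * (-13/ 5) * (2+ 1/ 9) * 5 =-152.47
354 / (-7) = -354 / 7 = -50.57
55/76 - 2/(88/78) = -877/836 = -1.05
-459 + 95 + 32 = -332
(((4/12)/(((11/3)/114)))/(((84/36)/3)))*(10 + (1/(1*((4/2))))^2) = 21033/154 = 136.58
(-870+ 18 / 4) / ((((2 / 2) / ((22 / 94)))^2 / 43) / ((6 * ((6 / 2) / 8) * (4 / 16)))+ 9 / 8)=-324230148 / 704195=-460.43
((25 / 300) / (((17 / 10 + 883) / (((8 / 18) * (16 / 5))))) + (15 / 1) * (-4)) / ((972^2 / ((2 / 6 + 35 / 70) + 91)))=-0.01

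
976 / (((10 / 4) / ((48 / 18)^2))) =124928 / 45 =2776.18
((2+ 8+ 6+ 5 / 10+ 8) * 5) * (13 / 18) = 3185 / 36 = 88.47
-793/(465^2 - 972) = -793/215253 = -0.00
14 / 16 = 7 / 8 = 0.88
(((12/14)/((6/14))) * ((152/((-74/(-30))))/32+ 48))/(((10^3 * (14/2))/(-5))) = -7389/103600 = -0.07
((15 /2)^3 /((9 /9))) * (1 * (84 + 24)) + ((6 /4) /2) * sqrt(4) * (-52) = 45484.50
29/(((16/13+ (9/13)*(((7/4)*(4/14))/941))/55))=3001790/2317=1295.55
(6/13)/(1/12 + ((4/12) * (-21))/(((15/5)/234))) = -72/85163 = -0.00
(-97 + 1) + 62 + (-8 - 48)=-90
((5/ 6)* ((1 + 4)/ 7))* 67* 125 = 209375/ 42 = 4985.12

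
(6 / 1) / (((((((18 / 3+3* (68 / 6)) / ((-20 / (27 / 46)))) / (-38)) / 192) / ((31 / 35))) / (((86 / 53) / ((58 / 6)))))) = 298250752 / 53795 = 5544.21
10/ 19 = 0.53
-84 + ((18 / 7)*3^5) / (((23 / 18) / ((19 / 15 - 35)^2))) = 97368036 / 175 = 556388.78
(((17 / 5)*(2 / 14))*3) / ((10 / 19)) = 969 / 350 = 2.77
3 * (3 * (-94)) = -846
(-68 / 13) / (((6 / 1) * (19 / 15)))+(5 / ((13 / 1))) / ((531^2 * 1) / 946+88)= -61995660 / 90206623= -0.69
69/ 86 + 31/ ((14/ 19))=12905/ 301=42.87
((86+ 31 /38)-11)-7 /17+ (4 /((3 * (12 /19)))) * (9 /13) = 645517 /8398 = 76.87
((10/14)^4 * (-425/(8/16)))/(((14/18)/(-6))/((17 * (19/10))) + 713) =-0.31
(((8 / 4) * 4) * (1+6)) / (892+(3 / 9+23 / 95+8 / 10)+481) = 15960 / 391697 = 0.04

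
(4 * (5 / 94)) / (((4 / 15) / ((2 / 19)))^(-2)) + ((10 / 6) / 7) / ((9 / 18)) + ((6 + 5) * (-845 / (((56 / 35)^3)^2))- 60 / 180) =-2144340984211 / 3881041920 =-552.52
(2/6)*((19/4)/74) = 19/888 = 0.02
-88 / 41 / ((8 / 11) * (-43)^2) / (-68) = 121 / 5155012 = 0.00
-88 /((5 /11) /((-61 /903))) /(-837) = -59048 /3779055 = -0.02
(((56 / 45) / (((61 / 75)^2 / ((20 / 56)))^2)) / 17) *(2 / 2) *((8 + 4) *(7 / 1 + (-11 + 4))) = 0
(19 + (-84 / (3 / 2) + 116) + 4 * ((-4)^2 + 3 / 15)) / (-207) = -719 / 1035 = -0.69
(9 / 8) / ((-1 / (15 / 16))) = -135 / 128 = -1.05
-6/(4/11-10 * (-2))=-33/112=-0.29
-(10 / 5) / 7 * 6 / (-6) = 2 / 7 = 0.29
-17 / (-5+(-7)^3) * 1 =17 / 348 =0.05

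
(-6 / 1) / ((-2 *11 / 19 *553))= 57 / 6083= 0.01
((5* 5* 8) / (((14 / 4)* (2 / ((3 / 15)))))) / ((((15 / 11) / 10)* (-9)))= -880 / 189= -4.66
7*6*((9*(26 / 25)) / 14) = 28.08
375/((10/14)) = 525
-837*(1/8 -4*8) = 213435/8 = 26679.38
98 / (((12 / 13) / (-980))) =-312130 / 3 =-104043.33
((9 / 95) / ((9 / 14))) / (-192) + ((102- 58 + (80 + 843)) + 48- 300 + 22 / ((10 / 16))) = 6841817 / 9120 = 750.20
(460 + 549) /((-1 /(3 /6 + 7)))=-15135 /2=-7567.50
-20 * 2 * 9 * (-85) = 30600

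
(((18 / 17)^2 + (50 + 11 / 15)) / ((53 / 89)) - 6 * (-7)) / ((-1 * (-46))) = 29655931 / 10568730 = 2.81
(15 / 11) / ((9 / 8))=1.21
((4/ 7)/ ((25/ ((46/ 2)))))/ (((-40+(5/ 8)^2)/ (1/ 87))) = -5888/ 38595375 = -0.00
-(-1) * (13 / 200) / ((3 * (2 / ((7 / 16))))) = 91 / 19200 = 0.00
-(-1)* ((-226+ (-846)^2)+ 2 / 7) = 5008432 / 7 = 715490.29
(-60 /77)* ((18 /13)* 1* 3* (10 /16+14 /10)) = -6561 /1001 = -6.55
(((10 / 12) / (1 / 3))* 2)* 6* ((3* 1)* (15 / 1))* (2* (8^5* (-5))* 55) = -24330240000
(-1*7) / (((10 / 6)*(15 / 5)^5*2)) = -7 / 810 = -0.01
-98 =-98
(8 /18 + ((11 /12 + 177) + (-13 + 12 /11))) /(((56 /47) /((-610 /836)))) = -944891525 /9269568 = -101.93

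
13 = 13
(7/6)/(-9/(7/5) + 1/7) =-49/264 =-0.19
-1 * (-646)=646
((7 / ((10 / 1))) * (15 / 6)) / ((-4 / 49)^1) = -343 / 16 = -21.44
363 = 363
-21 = -21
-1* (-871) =871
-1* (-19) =19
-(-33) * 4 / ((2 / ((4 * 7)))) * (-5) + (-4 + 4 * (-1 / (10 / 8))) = -9247.20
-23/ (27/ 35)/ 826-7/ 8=-11611/ 12744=-0.91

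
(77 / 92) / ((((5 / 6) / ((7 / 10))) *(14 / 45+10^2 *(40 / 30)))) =0.01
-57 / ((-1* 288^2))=19 / 27648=0.00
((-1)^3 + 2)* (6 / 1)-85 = -79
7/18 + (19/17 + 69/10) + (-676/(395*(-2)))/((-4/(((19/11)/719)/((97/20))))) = 389756562647/46364100255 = 8.41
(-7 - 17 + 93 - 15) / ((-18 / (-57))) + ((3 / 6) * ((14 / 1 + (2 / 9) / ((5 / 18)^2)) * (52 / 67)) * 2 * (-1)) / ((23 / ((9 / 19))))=124970229 / 731975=170.73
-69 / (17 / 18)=-1242 / 17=-73.06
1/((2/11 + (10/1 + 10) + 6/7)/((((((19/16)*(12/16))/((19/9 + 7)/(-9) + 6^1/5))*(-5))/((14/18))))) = -1485/1024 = -1.45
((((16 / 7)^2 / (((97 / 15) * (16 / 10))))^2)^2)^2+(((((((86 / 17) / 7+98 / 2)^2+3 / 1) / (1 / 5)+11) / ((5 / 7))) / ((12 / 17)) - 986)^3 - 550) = 3625266669909558327381330896375378546230772590229017 / 276403176425810060240618105480633688000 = 13115864719024.40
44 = 44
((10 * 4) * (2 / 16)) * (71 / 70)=71 / 14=5.07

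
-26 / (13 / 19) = -38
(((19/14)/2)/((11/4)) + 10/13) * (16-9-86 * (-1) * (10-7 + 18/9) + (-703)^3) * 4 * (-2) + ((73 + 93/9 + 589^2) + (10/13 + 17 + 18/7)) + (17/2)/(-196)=474940295137603/168168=2824201364.93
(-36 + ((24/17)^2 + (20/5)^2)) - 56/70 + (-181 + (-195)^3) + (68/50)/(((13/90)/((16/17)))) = -139292013784/18785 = -7415065.95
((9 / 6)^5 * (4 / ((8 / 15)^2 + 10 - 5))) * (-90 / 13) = -2460375 / 61828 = -39.79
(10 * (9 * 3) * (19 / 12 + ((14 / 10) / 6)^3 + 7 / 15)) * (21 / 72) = 389851 / 2400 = 162.44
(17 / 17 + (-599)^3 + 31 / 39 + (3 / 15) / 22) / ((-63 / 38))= 17518275689449 / 135135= 129635369.74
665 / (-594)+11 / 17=-4771 / 10098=-0.47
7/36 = 0.19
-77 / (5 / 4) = -308 / 5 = -61.60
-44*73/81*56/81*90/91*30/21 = -2569600/66339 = -38.73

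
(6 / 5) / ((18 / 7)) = 7 / 15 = 0.47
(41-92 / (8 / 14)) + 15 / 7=-825 / 7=-117.86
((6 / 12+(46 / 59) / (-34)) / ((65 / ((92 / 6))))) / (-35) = -7337 / 2281825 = -0.00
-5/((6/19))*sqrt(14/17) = -95*sqrt(238)/102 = -14.37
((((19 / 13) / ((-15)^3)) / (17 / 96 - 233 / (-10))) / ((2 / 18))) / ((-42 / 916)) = 278464 / 76910925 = 0.00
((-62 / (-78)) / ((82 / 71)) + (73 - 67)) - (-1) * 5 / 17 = 6.98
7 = 7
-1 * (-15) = 15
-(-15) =15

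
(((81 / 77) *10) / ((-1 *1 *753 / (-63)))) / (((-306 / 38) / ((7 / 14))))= -2565 / 46937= -0.05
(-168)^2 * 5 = 141120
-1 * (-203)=203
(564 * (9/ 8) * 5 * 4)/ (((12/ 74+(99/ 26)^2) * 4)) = 26450190/ 122231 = 216.40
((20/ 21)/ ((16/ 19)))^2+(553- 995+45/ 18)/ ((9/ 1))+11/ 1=-257927/ 7056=-36.55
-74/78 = -37/39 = -0.95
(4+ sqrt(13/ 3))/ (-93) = -0.07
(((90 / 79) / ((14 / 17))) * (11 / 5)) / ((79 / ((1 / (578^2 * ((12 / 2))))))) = 33 / 1717073848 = 0.00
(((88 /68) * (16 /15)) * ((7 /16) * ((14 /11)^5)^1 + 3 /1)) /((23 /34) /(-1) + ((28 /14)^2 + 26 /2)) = 45980864 /121886325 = 0.38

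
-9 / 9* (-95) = 95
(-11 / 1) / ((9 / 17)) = -187 / 9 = -20.78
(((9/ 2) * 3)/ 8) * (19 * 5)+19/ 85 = 218329/ 1360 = 160.54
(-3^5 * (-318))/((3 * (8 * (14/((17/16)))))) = 218943/896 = 244.36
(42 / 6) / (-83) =-0.08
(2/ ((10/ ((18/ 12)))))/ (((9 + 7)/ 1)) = 3/ 160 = 0.02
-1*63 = -63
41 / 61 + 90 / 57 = 2609 / 1159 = 2.25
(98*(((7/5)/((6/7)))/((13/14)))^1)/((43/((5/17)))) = 33614/28509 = 1.18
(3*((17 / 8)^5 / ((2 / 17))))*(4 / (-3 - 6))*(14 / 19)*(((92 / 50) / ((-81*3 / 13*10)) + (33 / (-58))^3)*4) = 194294735078346329 / 691839055872000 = 280.84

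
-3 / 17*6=-18 / 17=-1.06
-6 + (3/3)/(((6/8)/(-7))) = -46/3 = -15.33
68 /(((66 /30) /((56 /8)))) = 2380 /11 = 216.36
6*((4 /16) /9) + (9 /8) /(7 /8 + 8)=125 /426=0.29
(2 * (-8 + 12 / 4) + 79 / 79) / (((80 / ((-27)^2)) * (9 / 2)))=-729 / 40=-18.22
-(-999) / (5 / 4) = 3996 / 5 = 799.20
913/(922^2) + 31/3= 26355343/2550252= 10.33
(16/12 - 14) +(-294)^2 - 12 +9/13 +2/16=26960591/312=86412.15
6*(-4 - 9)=-78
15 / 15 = 1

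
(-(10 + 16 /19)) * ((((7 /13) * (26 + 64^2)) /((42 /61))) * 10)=-86328420 /247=-349507.77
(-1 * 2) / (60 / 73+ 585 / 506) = -73876 / 73065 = -1.01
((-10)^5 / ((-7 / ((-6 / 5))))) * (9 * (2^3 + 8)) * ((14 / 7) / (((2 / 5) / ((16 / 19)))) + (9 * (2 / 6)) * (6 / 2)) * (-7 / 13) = 4337280000 / 247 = 17559838.06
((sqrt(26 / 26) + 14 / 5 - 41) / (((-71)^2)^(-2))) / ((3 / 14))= -22057339108 / 5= -4411467821.60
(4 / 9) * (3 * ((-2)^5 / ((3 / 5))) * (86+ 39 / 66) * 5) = -1016000 / 33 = -30787.88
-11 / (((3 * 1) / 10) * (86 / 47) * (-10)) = 517 / 258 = 2.00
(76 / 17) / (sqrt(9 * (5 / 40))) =152 * sqrt(2) / 51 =4.21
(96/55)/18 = 16/165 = 0.10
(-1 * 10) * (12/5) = -24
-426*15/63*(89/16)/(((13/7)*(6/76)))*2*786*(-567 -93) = 51902370300/13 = 3992490023.08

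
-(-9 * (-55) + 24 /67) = -33189 /67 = -495.36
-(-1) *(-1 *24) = -24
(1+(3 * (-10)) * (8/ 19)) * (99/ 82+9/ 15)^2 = -6386679/ 168100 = -37.99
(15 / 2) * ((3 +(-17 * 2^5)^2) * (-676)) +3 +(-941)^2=-1499525246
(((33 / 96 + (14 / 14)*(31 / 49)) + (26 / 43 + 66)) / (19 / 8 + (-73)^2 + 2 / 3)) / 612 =4556585 / 220018637328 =0.00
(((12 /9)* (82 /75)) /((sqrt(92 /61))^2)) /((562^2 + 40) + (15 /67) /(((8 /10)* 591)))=264085592 /86305605490575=0.00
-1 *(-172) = 172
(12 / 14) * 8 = 48 / 7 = 6.86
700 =700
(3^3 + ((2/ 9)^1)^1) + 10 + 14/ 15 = 1717/ 45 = 38.16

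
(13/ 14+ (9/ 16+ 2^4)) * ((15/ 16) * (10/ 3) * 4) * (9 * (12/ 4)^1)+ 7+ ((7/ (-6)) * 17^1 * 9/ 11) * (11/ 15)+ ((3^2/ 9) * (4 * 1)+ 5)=6616217/ 1120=5907.34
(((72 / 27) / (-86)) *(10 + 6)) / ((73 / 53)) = -0.36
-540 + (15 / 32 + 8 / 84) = -539.44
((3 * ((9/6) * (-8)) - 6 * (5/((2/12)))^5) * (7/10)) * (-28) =14288403528/5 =2857680705.60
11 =11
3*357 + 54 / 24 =4293 / 4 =1073.25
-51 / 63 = -17 / 21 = -0.81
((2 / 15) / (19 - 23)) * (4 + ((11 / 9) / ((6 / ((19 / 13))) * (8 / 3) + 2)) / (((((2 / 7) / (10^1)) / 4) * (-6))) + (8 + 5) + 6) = -34534 / 49815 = -0.69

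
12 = 12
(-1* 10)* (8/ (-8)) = 10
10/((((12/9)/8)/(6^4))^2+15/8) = 604661760/113374081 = 5.33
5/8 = 0.62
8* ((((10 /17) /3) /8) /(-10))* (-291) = 97 /17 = 5.71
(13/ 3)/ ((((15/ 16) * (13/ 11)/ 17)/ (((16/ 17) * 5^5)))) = 1760000/ 9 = 195555.56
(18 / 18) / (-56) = -1 / 56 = -0.02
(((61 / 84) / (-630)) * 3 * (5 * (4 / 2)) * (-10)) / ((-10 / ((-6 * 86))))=2623 / 147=17.84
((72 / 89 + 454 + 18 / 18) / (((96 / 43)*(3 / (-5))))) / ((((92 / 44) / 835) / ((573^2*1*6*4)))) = -1070781028124.61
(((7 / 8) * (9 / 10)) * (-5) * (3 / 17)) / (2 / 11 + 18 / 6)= -297 / 1360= -0.22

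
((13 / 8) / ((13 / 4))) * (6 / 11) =3 / 11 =0.27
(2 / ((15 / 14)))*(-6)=-56 / 5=-11.20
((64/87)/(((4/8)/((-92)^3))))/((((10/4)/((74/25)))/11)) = -162266120192/10875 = -14921022.55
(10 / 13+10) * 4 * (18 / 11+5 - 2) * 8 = 1597.76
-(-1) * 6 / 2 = 3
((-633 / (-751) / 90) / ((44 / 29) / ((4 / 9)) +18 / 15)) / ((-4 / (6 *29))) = -177451 / 2009676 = -0.09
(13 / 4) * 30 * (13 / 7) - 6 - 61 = 1597 / 14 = 114.07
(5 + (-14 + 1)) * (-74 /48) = 37 /3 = 12.33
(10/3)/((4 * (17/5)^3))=625/29478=0.02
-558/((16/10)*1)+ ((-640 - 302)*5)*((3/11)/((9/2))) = -27905/44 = -634.20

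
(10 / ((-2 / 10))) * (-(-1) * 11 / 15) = -110 / 3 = -36.67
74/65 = 1.14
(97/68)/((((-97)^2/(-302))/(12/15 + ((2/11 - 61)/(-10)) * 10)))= -511739/181390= -2.82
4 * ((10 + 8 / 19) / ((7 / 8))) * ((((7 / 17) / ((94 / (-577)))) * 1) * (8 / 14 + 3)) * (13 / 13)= -45698400 / 106267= -430.03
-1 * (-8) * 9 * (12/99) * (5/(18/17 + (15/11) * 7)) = 4.11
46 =46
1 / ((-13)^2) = 0.01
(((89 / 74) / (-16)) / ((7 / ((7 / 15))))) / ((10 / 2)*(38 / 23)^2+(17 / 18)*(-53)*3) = 47081 / 1282594640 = 0.00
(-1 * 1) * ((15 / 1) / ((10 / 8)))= -12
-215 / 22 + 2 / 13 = -2751 / 286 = -9.62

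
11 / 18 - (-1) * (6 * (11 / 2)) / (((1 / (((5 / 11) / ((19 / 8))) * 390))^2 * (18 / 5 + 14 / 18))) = 591373405157 / 14081166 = 41997.47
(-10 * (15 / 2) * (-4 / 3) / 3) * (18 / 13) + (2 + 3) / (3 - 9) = 3535 / 78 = 45.32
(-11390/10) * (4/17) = -268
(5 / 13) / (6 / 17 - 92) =-85 / 20254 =-0.00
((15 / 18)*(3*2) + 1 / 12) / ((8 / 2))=61 / 48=1.27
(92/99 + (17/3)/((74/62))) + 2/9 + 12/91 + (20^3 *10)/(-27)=-2956.93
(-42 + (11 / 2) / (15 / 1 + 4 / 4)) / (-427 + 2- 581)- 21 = -674699 / 32192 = -20.96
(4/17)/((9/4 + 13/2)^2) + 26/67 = 545738/1395275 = 0.39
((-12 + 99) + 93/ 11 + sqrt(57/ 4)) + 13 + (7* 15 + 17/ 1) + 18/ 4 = 238.73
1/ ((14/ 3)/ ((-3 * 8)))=-5.14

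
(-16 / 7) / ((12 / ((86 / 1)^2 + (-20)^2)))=-31184 / 21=-1484.95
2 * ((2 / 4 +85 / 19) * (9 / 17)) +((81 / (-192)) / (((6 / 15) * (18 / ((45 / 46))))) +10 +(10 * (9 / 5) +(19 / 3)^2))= 73.32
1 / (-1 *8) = -1 / 8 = -0.12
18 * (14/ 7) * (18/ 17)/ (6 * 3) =36/ 17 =2.12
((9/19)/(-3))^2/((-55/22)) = -18/1805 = -0.01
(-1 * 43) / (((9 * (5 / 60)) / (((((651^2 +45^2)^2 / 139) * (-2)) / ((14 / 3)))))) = 32053832015.90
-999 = -999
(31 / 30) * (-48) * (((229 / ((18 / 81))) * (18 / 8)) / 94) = -575019 / 470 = -1223.44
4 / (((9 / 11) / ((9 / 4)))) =11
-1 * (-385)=385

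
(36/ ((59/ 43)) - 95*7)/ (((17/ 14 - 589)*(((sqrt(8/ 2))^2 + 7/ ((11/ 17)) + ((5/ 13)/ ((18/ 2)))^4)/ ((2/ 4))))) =13943157489261/ 380246842186702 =0.04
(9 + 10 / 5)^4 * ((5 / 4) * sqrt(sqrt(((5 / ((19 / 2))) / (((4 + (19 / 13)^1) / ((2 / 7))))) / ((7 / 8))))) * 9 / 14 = 658845 * 130^(1 / 4) * 1349^(3 / 4) * sqrt(7) / 264404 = 4955.18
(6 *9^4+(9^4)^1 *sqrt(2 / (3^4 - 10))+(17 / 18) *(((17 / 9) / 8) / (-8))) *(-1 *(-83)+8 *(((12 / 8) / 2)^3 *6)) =2709693 *sqrt(142) / 284+168564462787 / 41472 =4178232.81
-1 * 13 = -13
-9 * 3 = -27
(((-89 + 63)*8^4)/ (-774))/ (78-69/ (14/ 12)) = 93184/ 12771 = 7.30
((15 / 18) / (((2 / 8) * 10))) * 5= 5 / 3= 1.67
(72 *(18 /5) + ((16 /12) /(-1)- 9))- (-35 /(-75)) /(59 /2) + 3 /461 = 33843356 /135995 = 248.86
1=1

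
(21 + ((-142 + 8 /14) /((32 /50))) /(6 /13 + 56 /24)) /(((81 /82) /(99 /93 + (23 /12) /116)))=-225969015523 /3555897408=-63.55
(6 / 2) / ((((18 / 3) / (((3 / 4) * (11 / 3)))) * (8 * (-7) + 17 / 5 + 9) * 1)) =-55 / 1744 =-0.03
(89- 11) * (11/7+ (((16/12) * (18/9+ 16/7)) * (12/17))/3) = 27066/119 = 227.45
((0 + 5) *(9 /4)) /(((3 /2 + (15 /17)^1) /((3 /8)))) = 1.77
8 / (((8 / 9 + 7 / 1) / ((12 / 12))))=72 / 71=1.01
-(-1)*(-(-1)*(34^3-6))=39298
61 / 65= 0.94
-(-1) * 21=21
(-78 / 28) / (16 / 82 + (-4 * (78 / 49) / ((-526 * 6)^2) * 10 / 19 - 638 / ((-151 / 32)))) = -6663613566519 / 323886795488146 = -0.02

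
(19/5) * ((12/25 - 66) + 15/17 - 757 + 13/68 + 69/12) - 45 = -6682374/2125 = -3144.65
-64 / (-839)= 64 / 839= 0.08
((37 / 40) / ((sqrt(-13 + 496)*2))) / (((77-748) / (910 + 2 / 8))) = -12247*sqrt(483) / 9428160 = -0.03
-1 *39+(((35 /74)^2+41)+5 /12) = 10844 /4107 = 2.64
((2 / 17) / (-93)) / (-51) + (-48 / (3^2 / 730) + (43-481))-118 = -358754194 / 80631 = -4449.33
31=31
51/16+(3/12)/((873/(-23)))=44431/13968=3.18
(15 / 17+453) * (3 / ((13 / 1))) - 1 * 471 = -80943 / 221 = -366.26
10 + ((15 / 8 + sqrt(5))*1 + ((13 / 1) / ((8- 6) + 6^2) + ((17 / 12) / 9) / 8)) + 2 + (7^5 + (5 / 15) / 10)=sqrt(5) + 1380689851 / 82080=16823.51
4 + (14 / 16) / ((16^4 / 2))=4.00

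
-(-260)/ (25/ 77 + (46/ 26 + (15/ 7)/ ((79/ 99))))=20560540/ 377939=54.40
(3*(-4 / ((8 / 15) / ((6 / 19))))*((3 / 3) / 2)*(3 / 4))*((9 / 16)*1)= -3645 / 2432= -1.50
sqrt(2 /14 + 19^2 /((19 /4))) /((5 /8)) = 8 *sqrt(3731) /35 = 13.96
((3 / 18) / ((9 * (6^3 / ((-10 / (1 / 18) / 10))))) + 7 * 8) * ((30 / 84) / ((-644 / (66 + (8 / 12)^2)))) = -2358655 / 1143072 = -2.06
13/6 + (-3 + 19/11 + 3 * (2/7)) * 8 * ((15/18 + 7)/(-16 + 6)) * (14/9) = 18467/2970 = 6.22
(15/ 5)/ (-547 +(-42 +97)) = -1/ 164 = -0.01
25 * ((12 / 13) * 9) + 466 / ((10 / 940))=572152 / 13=44011.69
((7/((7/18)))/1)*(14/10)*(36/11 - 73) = -96642/55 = -1757.13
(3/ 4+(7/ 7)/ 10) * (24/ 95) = 102/ 475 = 0.21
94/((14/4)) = 26.86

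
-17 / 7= -2.43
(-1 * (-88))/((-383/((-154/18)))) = 6776/3447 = 1.97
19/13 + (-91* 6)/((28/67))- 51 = -35257/26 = -1356.04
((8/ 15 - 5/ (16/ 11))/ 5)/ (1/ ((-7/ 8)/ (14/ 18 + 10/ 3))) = 14637/ 118400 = 0.12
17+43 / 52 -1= 875 / 52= 16.83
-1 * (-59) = 59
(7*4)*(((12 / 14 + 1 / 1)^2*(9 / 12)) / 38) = 507 / 266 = 1.91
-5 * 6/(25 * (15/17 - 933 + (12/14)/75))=1785/1386508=0.00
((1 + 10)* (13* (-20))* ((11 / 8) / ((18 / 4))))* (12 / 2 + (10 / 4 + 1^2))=-149435 / 18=-8301.94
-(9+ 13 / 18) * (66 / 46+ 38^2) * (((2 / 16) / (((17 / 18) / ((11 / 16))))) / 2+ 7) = -89193841625 / 900864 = -99009.22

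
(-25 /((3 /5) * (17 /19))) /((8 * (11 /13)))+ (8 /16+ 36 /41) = -1012303 /184008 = -5.50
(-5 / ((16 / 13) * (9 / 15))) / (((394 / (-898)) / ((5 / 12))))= 729625 / 113472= 6.43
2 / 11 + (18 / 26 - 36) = -5023 / 143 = -35.13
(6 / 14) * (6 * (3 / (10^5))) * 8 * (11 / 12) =99 / 175000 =0.00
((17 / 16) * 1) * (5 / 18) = 85 / 288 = 0.30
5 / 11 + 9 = 104 / 11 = 9.45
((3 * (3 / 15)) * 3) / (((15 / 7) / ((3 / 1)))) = 63 / 25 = 2.52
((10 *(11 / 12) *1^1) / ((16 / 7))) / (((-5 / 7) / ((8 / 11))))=-49 / 12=-4.08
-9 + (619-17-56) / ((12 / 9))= 801 / 2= 400.50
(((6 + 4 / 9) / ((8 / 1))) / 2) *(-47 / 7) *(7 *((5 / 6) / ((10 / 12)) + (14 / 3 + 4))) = -183.00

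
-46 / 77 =-0.60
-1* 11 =-11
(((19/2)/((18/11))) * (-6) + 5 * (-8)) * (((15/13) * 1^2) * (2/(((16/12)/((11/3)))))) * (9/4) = -222255/208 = -1068.53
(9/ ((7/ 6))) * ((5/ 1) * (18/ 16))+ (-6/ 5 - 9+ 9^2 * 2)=27327/ 140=195.19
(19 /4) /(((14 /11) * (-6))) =-209 /336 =-0.62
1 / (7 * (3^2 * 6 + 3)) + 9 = 3592 / 399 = 9.00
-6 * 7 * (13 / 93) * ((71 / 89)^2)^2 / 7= -660703706 / 1945009471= -0.34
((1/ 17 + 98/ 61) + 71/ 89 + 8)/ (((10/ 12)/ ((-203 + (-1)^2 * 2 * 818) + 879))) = 787989984/ 27145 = 29028.92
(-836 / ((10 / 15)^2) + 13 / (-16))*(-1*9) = 270981 / 16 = 16936.31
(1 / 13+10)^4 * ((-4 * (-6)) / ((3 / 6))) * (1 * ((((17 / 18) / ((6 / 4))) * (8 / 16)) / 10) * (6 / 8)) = 5006498657 / 428415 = 11686.10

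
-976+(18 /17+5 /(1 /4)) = -16234 /17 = -954.94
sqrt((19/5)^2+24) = 6.20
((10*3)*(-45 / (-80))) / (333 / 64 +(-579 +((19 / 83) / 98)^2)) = -17863728120 / 607416371771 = -0.03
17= 17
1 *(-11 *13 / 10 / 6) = -143 / 60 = -2.38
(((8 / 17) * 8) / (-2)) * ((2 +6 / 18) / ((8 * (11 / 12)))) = -0.60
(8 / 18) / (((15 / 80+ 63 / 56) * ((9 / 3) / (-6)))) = -128 / 189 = -0.68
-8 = -8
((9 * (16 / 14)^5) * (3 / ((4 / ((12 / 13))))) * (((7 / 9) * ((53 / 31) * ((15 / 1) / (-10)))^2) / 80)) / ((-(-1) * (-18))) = -6471936 / 149978465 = -0.04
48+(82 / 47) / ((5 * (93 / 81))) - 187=-1010401 / 7285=-138.70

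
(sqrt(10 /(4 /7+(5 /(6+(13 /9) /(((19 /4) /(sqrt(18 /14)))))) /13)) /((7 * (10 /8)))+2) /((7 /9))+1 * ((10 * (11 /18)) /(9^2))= 72 * sqrt(11830 * sqrt(7)+544635) /(245 * sqrt(2704 * sqrt(7)+138453))+13507 /5103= 3.23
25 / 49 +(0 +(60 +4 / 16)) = 11909 / 196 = 60.76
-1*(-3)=3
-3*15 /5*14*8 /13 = -1008 /13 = -77.54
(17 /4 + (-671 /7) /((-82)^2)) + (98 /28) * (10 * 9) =3756447 /11767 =319.24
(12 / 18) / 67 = 2 / 201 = 0.01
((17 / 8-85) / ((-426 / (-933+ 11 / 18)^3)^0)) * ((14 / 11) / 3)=-1547 / 44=-35.16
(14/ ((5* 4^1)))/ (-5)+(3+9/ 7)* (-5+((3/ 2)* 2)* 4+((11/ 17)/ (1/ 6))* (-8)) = -614333/ 5950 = -103.25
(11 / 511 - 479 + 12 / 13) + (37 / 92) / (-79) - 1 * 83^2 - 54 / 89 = -31659144846243 / 4297037836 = -7367.67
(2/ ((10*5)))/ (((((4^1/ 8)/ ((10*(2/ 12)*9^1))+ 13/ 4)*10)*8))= 3/ 19700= 0.00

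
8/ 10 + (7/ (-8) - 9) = -363/ 40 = -9.08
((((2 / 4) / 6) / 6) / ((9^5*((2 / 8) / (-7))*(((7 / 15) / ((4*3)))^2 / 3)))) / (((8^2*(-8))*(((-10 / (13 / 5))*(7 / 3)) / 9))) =-13 / 508032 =-0.00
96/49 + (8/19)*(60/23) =65472/21413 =3.06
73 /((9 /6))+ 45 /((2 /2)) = 281 /3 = 93.67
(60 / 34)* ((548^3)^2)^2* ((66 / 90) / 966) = 982569626232127295731091400000.00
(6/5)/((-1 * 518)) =-3/1295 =-0.00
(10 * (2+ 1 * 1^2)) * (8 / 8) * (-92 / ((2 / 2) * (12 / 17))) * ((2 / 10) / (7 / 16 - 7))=12512 / 105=119.16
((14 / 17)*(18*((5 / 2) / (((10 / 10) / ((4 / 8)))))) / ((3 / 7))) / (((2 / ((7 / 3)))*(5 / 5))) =1715 / 34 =50.44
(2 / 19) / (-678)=-1 / 6441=-0.00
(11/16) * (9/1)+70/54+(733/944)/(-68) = 7.47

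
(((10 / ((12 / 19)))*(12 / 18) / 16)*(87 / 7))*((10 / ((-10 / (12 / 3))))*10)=-13775 / 42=-327.98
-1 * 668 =-668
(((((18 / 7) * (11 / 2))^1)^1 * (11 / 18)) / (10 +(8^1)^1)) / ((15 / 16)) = 484 / 945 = 0.51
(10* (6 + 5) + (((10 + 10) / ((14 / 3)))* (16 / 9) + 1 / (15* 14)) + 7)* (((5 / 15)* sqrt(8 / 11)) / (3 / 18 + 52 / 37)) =1936654* sqrt(22) / 403095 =22.53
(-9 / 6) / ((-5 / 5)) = 3 / 2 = 1.50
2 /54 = 1 /27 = 0.04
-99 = -99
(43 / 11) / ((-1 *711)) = -43 / 7821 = -0.01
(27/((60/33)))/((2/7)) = 2079/40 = 51.98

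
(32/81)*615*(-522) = -380480/3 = -126826.67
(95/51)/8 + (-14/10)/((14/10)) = -313/408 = -0.77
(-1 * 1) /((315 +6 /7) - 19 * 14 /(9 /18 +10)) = -21 /6101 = -0.00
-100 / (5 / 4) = -80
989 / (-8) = -989 / 8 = -123.62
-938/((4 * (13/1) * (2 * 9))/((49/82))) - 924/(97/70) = -2484388837/3722472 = -667.40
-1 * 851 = -851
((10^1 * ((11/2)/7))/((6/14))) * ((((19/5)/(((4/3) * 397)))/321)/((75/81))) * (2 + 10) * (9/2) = 50787/2123950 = 0.02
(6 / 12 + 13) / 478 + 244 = 233291 / 956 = 244.03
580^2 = 336400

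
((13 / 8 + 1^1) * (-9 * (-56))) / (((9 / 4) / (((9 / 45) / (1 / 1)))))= 588 / 5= 117.60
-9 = -9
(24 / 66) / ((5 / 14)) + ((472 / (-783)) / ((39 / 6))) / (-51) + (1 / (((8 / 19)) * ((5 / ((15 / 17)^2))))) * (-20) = -6189825229 / 970771230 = -6.38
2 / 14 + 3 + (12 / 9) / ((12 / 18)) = 36 / 7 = 5.14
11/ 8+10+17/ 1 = 227/ 8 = 28.38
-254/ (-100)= 127/ 50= 2.54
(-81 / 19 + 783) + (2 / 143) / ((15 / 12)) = 778.75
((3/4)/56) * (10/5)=3/112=0.03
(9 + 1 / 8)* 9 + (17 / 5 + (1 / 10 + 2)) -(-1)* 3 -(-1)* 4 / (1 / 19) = 1333 / 8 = 166.62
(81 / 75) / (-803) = -27 / 20075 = -0.00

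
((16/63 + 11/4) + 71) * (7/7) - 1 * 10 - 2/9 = 16073/252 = 63.78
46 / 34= 23 / 17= 1.35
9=9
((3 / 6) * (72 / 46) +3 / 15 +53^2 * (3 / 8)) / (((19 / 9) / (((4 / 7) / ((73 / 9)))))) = 78570729 / 2233070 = 35.19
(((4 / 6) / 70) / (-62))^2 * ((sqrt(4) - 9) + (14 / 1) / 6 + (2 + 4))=1 / 31785075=0.00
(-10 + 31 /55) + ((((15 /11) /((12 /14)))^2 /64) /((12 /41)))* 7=-15780173 /1858560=-8.49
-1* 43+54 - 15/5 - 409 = -401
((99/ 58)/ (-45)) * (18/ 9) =-11/ 145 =-0.08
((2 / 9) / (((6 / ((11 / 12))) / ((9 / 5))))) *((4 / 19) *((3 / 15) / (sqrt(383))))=11 *sqrt(383) / 1637325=0.00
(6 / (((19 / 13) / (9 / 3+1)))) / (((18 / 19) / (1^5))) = 52 / 3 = 17.33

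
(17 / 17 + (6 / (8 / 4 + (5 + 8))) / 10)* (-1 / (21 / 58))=-1508 / 525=-2.87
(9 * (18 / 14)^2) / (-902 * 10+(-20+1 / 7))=-81 / 49217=-0.00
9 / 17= 0.53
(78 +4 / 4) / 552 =79 / 552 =0.14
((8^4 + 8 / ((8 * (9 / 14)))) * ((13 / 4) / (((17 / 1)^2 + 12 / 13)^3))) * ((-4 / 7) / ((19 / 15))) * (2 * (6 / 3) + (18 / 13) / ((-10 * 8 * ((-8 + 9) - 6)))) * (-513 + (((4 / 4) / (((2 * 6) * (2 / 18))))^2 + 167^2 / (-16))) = 271738526964931 / 122071212788520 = 2.23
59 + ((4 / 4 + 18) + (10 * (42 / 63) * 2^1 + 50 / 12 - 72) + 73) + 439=535.50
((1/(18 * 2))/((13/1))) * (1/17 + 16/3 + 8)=683/23868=0.03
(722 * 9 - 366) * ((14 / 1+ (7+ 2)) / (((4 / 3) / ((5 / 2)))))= 264442.50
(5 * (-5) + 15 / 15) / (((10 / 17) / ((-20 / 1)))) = 816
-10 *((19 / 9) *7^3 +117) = -75700 / 9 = -8411.11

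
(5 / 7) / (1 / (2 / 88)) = 5 / 308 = 0.02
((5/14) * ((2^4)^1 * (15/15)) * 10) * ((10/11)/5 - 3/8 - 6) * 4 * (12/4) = -327000/77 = -4246.75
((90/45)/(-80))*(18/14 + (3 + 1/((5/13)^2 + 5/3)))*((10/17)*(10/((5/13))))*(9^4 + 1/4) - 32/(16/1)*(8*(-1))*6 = -2108698185/175168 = -12038.15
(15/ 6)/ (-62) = -0.04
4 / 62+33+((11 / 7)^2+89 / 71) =3967487 / 107849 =36.79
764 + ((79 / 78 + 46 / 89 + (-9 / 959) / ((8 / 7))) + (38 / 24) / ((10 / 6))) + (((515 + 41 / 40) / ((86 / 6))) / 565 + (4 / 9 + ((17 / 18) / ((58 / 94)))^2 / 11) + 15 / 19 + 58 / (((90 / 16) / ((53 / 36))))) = 214694010574848718036 / 274137302254218975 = 783.16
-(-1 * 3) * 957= 2871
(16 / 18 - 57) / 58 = -505 / 522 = -0.97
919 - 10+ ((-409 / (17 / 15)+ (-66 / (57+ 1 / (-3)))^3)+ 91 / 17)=338929826 / 614125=551.89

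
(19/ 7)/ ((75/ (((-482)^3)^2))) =453812576154011.92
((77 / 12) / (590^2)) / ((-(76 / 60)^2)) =-0.00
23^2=529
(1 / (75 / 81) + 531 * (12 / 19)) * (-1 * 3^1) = -479439 / 475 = -1009.35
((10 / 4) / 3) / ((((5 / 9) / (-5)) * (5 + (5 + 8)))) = -0.42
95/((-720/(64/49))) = -76/441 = -0.17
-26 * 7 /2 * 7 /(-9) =637 /9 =70.78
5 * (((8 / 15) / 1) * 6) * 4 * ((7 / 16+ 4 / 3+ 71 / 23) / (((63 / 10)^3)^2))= 21452000000 / 4314121652421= 0.00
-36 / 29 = -1.24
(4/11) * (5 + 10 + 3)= 6.55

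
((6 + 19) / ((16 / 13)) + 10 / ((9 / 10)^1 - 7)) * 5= 93.37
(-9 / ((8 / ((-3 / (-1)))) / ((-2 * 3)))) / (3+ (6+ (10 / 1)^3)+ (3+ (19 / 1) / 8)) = 54 / 2705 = 0.02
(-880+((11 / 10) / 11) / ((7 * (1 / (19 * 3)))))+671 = -14573 / 70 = -208.19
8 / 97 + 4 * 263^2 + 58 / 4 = 53677973 / 194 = 276690.58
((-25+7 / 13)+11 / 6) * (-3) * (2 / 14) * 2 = 1765 / 91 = 19.40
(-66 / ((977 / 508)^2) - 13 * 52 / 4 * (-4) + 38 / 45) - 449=9020335757 / 42953805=210.00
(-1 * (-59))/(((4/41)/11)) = 26609/4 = 6652.25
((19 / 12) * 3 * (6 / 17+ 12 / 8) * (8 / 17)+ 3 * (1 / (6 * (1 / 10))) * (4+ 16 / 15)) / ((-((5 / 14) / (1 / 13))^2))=-1001756 / 732615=-1.37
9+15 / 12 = 41 / 4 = 10.25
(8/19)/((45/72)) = 64/95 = 0.67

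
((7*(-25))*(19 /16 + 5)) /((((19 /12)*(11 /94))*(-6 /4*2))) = 74025 /38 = 1948.03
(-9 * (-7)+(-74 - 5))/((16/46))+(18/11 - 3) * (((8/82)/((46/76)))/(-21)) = -3339346/72611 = -45.99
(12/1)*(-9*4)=-432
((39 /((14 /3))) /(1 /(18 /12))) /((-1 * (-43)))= 351 /1204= 0.29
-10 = -10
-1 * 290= -290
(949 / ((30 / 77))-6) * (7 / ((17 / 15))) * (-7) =-3571757 / 34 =-105051.68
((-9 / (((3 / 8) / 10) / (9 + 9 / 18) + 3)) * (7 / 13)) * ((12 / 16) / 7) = -1710 / 9893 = -0.17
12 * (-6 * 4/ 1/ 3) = -96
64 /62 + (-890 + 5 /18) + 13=-488635 /558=-875.69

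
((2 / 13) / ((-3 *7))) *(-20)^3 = 16000 / 273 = 58.61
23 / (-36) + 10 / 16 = -1 / 72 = -0.01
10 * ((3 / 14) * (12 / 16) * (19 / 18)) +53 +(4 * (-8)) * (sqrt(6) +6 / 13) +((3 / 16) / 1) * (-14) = 6789 / 182-32 * sqrt(6) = -41.08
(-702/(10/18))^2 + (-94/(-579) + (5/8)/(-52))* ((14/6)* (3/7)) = 9614599060361/6021600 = 1596685.11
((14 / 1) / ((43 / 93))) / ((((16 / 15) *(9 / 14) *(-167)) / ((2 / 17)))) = -7595 / 244154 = -0.03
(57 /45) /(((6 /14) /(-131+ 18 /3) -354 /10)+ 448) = 3325 /1083066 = 0.00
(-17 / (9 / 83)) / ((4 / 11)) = -15521 / 36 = -431.14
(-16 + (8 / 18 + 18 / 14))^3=-726572699 / 250047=-2905.74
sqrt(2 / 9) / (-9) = -sqrt(2) / 27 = -0.05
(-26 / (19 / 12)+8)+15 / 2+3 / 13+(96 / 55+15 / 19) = 50119 / 27170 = 1.84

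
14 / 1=14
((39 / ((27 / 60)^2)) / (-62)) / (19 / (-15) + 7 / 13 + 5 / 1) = -169000 / 232407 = -0.73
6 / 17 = 0.35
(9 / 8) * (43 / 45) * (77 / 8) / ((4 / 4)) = 3311 / 320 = 10.35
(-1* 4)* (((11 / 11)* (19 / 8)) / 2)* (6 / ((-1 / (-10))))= -285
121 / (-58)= -121 / 58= -2.09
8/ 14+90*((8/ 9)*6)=3364/ 7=480.57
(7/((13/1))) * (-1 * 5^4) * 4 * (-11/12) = 48125/39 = 1233.97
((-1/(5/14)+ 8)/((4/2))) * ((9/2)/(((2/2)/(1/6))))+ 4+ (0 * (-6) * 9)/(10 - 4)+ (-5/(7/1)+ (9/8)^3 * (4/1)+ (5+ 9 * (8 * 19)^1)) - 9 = 6159691/4480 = 1374.93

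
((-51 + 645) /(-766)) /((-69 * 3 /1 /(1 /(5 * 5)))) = 33 /220225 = 0.00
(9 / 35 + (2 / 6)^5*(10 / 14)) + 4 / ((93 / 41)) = 76216 / 37665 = 2.02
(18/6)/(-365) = -3/365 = -0.01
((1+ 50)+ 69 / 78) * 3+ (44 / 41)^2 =6853343 / 43706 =156.81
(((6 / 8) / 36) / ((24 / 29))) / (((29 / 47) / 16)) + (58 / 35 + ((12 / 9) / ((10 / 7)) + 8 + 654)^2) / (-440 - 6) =-2766904073 / 2809800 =-984.73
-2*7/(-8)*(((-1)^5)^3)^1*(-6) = 21/2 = 10.50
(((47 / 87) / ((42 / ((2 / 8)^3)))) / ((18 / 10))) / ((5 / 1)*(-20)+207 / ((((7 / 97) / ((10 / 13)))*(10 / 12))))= 3055 / 69710201856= 0.00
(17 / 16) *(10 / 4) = 2.66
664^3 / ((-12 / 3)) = -73188736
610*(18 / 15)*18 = 13176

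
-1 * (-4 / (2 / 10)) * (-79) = -1580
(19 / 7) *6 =114 / 7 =16.29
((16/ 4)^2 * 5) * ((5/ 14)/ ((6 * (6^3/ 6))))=25/ 189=0.13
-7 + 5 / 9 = -58 / 9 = -6.44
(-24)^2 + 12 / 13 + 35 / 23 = 172955 / 299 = 578.44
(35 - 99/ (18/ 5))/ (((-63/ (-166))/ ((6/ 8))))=415/ 28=14.82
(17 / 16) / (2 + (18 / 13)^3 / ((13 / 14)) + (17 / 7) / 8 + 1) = 199927 / 1159538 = 0.17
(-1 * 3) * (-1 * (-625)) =-1875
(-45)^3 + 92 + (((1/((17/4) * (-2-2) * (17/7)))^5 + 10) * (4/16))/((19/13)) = -13947407849000770213/153215536434124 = -91031.29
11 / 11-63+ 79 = 17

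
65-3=62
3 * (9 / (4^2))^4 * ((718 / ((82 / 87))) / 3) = 204919713 / 2686976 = 76.26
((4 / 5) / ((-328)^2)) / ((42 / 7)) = 1 / 806880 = 0.00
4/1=4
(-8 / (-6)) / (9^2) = 4 / 243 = 0.02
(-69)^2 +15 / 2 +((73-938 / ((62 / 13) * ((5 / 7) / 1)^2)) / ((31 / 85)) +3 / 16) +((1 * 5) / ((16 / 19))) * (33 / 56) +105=17308797699 / 4305280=4020.37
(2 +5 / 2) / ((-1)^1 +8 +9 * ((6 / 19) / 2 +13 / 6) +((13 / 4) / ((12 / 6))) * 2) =342 / 2369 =0.14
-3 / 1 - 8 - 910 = -921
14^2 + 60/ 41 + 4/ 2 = 8178/ 41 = 199.46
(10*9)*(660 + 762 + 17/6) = 128235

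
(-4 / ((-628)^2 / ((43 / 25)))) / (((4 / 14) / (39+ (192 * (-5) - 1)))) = 138761 / 2464900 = 0.06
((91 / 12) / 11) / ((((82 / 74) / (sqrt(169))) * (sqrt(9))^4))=43771 / 438372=0.10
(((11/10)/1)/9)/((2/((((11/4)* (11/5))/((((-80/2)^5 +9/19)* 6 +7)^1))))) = -25289/42024959326800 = -0.00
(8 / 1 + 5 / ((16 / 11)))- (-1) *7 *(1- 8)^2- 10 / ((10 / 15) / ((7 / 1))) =3991 / 16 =249.44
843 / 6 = 140.50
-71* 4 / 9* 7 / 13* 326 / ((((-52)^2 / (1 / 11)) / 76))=-3078418 / 217503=-14.15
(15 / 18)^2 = 25 / 36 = 0.69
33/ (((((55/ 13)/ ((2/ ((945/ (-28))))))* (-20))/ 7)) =182/ 1125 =0.16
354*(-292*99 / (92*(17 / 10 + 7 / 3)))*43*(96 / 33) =-9600819840 / 2783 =-3449809.50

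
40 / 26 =1.54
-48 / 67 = -0.72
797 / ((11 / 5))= 3985 / 11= 362.27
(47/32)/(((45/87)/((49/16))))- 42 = -255773/7680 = -33.30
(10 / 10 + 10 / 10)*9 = 18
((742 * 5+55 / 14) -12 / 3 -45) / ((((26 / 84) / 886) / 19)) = 2591207118 / 13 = 199323624.46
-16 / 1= -16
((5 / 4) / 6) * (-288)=-60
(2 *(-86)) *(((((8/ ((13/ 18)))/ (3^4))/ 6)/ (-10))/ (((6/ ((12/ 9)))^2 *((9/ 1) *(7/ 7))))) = 2752/ 1279395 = 0.00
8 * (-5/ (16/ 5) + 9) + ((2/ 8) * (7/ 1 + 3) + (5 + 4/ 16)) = 269/ 4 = 67.25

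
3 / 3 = 1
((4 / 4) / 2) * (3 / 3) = 1 / 2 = 0.50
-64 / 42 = -1.52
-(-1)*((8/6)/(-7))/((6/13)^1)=-26/63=-0.41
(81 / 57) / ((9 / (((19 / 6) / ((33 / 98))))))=49 / 33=1.48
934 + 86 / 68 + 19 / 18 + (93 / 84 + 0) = 4015939 / 4284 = 937.43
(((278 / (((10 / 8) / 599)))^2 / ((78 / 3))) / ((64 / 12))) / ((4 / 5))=20797182363 / 130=159978325.87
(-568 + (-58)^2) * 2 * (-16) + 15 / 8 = -715761 / 8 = -89470.12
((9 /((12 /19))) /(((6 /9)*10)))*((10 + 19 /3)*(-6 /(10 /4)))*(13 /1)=-108927 /100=-1089.27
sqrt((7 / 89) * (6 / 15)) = sqrt(6230) / 445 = 0.18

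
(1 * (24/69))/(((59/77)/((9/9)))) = 0.45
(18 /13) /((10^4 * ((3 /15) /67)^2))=40401 /2600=15.54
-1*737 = -737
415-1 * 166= 249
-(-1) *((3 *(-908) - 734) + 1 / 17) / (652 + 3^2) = -58785 / 11237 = -5.23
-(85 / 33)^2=-7225 / 1089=-6.63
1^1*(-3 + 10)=7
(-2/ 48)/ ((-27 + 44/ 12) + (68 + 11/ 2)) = -1/ 1204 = -0.00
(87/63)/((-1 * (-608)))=29/12768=0.00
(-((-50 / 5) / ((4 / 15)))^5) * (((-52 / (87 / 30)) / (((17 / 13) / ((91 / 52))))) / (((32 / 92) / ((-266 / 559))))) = 3302913427734375 / 1356736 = 2434455507.73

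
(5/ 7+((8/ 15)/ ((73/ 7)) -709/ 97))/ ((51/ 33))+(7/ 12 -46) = -2510268259/ 50558340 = -49.65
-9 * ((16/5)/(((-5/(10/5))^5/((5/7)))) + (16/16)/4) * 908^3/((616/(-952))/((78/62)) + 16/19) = -420691947880705488/90321875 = -4657697239.80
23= 23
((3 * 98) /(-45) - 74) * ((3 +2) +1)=-483.20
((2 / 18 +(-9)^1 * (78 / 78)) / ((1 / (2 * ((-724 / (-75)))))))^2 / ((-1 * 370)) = -268378112 / 3371625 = -79.60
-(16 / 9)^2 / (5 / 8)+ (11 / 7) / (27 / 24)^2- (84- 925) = 2373419 / 2835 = 837.18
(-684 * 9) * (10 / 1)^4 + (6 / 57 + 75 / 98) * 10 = -57312351895 / 931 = -61559991.29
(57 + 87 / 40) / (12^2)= 263 / 640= 0.41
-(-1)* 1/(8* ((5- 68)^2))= 1/31752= 0.00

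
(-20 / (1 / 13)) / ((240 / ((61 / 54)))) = -793 / 648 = -1.22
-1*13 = -13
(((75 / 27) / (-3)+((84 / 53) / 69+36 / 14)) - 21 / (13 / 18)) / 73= -82090585 / 218641059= -0.38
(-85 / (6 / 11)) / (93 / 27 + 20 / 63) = -6545 / 158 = -41.42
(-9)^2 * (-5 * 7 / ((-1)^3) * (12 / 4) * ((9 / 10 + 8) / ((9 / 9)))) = 151389 / 2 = 75694.50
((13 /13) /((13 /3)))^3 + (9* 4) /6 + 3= 19800 /2197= 9.01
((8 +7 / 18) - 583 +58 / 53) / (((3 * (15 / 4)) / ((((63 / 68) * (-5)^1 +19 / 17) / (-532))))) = -26153053 / 77651784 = -0.34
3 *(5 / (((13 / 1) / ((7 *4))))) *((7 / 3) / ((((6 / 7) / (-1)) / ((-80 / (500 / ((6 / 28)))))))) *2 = 392 / 65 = 6.03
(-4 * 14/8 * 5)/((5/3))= -21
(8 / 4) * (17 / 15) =34 / 15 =2.27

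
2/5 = 0.40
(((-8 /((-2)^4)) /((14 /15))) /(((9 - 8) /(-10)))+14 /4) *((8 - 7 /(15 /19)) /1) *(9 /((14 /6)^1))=-7254 /245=-29.61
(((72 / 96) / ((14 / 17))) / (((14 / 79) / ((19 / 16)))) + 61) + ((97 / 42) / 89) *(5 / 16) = 224770405 / 3349248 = 67.11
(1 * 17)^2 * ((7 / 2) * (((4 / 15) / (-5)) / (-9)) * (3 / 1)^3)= 4046 / 25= 161.84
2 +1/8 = 17/8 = 2.12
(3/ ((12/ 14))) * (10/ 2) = 35/ 2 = 17.50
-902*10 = -9020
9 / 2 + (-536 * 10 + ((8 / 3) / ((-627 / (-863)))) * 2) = -20119775 / 3762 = -5348.16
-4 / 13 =-0.31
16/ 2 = 8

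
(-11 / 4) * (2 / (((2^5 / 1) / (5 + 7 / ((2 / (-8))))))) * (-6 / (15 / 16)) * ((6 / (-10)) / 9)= 253 / 150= 1.69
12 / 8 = 3 / 2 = 1.50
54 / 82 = 0.66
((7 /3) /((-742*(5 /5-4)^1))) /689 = 0.00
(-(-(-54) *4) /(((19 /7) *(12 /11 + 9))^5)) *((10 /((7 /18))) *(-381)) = 23572223172960 /171702502583743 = 0.14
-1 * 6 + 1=-5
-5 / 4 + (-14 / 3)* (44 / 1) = -2479 / 12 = -206.58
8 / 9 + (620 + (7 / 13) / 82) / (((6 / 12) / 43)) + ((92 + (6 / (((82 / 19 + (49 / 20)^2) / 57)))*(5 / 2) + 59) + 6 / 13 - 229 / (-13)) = 20153021673425 / 376175943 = 53573.39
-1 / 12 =-0.08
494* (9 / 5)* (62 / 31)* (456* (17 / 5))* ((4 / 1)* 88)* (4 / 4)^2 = 24263635968 / 25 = 970545438.72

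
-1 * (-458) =458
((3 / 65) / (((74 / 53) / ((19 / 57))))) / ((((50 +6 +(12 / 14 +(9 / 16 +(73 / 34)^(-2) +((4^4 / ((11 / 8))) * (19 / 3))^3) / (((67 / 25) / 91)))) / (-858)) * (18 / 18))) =-0.00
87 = 87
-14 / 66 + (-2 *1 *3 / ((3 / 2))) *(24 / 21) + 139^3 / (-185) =-620582414 / 42735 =-14521.64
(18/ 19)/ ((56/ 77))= 99/ 76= 1.30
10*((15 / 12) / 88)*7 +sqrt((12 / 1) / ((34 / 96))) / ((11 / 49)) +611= 1176*sqrt(17) / 187 +107711 / 176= 637.92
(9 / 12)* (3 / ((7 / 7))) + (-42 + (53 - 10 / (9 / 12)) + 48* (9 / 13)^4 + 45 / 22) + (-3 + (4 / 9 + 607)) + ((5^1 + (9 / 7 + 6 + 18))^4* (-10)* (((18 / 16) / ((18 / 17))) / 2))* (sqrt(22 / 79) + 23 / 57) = -10731054160* sqrt(1738) / 189679 - 930183971018220805 / 515958006564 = -4161394.77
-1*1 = -1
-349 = -349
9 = 9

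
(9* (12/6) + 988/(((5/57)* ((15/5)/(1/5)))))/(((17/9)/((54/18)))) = 518994/425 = 1221.16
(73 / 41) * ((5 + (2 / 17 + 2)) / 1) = 8833 / 697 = 12.67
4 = 4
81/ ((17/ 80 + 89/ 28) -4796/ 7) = -45360/ 381781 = -0.12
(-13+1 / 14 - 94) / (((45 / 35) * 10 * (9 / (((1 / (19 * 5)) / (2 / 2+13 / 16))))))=-0.01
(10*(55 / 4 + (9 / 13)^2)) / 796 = 0.18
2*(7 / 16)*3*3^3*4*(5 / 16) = 2835 / 32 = 88.59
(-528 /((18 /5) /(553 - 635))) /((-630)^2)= 1804 /59535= 0.03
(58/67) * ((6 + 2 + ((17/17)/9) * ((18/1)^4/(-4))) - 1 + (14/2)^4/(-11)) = -1995200/737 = -2707.19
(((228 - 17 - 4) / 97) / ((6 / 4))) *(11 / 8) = 759 / 388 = 1.96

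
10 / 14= 5 / 7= 0.71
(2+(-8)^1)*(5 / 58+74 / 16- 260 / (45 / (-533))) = -6439949 / 348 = -18505.60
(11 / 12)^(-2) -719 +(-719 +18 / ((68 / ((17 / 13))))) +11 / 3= -13522739 / 9438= -1432.80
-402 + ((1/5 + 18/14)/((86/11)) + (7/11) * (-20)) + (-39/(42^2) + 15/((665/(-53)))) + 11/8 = -21897305783/52843560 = -414.38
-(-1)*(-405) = -405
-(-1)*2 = 2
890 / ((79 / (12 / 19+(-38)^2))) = 24428720 / 1501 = 16274.96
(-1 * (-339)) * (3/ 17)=1017/ 17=59.82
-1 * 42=-42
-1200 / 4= -300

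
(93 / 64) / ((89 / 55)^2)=281325 / 506944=0.55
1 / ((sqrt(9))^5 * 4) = 1 / 972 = 0.00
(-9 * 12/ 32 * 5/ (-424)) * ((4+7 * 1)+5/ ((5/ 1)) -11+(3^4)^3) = 35872335/ 1696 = 21151.14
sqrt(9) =3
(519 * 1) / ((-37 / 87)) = -1220.35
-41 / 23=-1.78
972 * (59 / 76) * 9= 129033 / 19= 6791.21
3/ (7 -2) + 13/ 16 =113/ 80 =1.41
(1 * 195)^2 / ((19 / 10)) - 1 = 380231 / 19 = 20012.16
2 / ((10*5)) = 1 / 25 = 0.04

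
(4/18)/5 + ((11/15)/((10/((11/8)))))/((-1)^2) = 523/3600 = 0.15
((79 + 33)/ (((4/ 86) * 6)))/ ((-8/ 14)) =-2107/ 3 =-702.33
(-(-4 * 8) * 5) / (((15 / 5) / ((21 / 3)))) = 373.33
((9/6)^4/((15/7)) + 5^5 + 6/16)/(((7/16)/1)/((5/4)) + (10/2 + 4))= 250219/748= 334.52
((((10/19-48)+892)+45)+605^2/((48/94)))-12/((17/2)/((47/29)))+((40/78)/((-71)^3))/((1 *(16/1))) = 250232375712753519/348665443048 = 717686.20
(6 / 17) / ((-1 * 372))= -1 / 1054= -0.00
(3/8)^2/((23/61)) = 549/1472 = 0.37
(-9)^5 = -59049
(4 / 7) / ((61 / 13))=52 / 427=0.12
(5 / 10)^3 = 1 / 8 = 0.12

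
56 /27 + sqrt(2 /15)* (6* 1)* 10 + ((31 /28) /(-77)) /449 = 54209627 /26137188 + 4* sqrt(30) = 23.98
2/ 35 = 0.06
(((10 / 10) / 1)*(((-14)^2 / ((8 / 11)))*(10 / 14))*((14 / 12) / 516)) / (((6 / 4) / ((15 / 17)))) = 0.26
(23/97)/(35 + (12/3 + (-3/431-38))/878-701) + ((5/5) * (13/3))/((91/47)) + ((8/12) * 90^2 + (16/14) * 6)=2777070468455821/513407608665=5409.09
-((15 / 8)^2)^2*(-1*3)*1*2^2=151875 / 1024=148.32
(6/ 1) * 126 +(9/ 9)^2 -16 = 741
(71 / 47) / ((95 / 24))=1704 / 4465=0.38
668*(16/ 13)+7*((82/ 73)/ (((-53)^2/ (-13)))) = 2191552210/ 2665741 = 822.12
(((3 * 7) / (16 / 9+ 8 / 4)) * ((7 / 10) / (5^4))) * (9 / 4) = 11907 / 850000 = 0.01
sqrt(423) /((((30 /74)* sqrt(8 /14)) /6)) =111* sqrt(329) /5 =402.67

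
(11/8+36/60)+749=30039/40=750.98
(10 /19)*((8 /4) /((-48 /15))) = -25 /76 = -0.33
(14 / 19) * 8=112 / 19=5.89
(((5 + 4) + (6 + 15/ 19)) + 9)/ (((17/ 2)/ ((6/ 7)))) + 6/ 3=10174/ 2261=4.50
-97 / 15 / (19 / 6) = -2.04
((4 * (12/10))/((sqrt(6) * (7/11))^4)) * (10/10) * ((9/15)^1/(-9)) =-29282/540225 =-0.05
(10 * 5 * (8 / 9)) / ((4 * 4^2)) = 25 / 36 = 0.69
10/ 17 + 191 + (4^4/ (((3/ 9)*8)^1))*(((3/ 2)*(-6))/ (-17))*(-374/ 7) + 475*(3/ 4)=-1031773/ 476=-2167.59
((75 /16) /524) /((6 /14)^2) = 1225 /25152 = 0.05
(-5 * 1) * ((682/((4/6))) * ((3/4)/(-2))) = 15345/8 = 1918.12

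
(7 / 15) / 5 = 7 / 75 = 0.09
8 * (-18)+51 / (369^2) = -6535711 / 45387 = -144.00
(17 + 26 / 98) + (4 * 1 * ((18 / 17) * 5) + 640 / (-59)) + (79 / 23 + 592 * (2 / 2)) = 704260259 / 1130381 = 623.03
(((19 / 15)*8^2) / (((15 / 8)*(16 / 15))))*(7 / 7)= 608 / 15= 40.53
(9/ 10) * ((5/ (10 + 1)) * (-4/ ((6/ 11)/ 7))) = -21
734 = 734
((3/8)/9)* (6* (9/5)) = 9/20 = 0.45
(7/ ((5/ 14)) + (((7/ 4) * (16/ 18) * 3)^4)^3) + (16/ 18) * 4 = 283469623405538/ 2657205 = 106679621.41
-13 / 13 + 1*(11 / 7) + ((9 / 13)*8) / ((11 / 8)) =4604 / 1001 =4.60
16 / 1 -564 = -548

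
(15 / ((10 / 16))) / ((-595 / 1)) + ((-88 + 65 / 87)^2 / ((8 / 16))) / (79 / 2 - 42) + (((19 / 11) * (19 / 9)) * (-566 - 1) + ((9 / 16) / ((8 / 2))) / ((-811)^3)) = -13796736204140555337193 / 1691183344015408320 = -8158.04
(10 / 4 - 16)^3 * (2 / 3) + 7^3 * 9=5787 / 4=1446.75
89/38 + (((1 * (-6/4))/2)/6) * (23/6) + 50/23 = 84677/20976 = 4.04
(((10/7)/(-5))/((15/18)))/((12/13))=-13/35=-0.37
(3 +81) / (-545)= -84 / 545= -0.15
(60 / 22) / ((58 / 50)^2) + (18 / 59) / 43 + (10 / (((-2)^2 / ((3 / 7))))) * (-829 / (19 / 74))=-10791982859121 / 3121481671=-3457.33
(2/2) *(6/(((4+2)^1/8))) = 8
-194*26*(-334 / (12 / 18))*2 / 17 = 5054088 / 17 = 297299.29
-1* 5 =-5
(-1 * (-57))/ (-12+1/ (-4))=-228/ 49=-4.65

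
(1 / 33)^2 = 1 / 1089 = 0.00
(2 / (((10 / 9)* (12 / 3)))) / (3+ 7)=9 / 200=0.04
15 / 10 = 1.50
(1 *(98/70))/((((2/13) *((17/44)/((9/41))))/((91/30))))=15.68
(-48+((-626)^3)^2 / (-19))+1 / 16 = -962866289156324589 / 304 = -3167323319593172.99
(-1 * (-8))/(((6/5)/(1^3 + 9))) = 200/3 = 66.67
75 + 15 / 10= 153 / 2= 76.50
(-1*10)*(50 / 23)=-500 / 23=-21.74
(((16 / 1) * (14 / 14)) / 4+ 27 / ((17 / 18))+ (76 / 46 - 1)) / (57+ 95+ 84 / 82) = 532877 / 2453134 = 0.22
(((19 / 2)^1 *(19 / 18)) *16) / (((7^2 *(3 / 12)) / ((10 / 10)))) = 5776 / 441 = 13.10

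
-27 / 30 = -9 / 10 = -0.90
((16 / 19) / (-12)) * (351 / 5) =-468 / 95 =-4.93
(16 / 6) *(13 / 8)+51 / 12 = 103 / 12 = 8.58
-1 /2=-0.50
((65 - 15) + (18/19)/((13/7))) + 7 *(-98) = -635.49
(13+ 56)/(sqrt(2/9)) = 146.37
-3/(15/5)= -1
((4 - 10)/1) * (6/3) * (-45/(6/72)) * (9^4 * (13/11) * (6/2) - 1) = 1658024640/11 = 150729512.73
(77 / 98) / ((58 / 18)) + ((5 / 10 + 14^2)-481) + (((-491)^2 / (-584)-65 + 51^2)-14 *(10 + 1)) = 199752285 / 118552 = 1684.93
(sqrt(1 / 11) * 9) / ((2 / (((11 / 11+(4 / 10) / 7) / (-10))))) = -333 * sqrt(11) / 7700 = -0.14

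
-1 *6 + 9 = 3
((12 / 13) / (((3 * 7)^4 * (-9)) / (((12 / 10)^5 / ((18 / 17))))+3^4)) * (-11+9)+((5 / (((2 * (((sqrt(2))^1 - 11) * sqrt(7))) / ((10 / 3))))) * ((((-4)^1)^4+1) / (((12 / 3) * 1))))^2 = 454086875 * sqrt(2) / 7137144+495210310587742507 / 1392171551302896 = 445.69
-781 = -781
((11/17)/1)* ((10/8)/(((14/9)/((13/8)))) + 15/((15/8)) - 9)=1507/7616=0.20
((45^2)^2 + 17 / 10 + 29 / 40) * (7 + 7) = 1148175679 / 20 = 57408783.95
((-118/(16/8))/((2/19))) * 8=-4484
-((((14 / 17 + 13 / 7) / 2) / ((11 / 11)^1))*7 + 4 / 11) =-9.75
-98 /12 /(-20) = 49 /120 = 0.41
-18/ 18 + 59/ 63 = -4/ 63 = -0.06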